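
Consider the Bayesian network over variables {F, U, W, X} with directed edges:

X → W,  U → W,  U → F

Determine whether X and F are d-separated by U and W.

Yes

The only undirected path from X to F is:
Path 1: X → W ← U → F
  U is a fork here and U is conditioned on, so the path is blocked at U.
Since every path is blocked, d-separation holds.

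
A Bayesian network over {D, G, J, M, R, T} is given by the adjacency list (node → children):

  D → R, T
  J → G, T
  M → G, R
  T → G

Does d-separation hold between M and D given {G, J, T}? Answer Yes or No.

Yes

3 paths connect M and D; each must be blocked for d-separation to hold:
Path 1: M → G ← T ← D
  T is a chain here and T is conditioned on, so the path is blocked at T.
Path 2: M → G ← J → T ← D
  J is a fork here and J is conditioned on, so the path is blocked at J.
Path 3: M → R ← D
  R is a collider here and neither R nor any of its descendants is conditioned on, so the collider stays closed — the path is blocked at R.
Every path is blocked, so M and D are d-separated given {G, J, T}.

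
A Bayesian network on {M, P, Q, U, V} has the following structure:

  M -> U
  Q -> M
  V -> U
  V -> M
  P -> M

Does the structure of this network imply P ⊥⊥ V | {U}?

No

There are 2 undirected paths between P and V; checking each against the conditioning set {U}:
  1. P → M ← V — M:collider[open] ⇒ active
  2. P → M → U ← V — M:chain[open]; U:collider[open] ⇒ active
At least one path is unblocked, so d-separation fails.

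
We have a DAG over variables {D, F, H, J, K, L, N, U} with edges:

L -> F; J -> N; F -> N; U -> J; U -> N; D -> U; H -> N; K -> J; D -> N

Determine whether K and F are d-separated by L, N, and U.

No

3 paths connect K and F; each must be blocked for d-separation to hold:
Path 1: K → J → N ← F
  J is a chain and J is not conditioned on; N is a collider and N is conditioned on, which opens it — no node blocks this path, so it is active.
Path 2: K → J ← U ← D → N ← F
  U is a chain here and U is conditioned on, so the path is blocked at U.
Path 3: K → J ← U → N ← F
  U is a fork here and U is conditioned on, so the path is blocked at U.
At least one path is unblocked, so d-separation fails.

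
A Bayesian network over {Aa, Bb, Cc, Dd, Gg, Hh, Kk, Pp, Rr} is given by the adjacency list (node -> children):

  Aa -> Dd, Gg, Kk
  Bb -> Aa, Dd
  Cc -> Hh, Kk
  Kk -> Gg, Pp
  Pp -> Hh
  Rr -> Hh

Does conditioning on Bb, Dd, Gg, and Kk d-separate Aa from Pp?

Yes

4 paths connect Aa and Pp; each must be blocked for d-separation to hold:
Path 1: Aa → Gg ← Kk ← Cc → Hh ← Pp
  Kk is a chain here and Kk is conditioned on, so the path is blocked at Kk.
Path 2: Aa → Gg ← Kk → Pp
  Kk is a fork here and Kk is conditioned on, so the path is blocked at Kk.
Path 3: Aa → Kk ← Cc → Hh ← Pp
  Hh is a collider here and neither Hh nor any of its descendants is conditioned on, so the collider stays closed — the path is blocked at Hh.
Path 4: Aa → Kk → Pp
  Kk is a chain here and Kk is conditioned on, so the path is blocked at Kk.
All paths are blocked; Aa ⊥ Pp | {Bb, Dd, Gg, Kk} holds.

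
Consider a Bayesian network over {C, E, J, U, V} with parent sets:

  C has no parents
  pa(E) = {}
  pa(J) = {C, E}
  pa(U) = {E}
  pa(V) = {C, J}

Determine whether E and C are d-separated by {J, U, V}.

No — E and C are not d-separated given {J, U, V}.

We examine all 2 paths between E and C:
Path 1: E → J ← C
  J is a collider and J is conditioned on, which opens it — no node blocks this path, so it is active.
Path 2: E → J → V ← C
  J is a chain here and J is conditioned on, so the path is blocked at J.
Because an active path exists, E and C are not d-separated.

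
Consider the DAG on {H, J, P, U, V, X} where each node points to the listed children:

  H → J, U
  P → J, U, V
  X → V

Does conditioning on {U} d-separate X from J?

2 paths connect X and J; each must be blocked for d-separation to hold:
  1. X → V ← P → U ← H → J — V:collider[blocks]; P:fork[open]; U:collider[open]; H:fork[open] ⇒ blocked
  2. X → V ← P → J — V:collider[blocks]; P:fork[open] ⇒ blocked
Every path is blocked, so X and J are d-separated given {U}.

Yes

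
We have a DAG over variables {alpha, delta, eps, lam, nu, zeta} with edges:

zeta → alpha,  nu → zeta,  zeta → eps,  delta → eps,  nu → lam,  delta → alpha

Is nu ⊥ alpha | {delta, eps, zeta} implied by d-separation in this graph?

2 paths connect nu and alpha; each must be blocked for d-separation to hold:
  1. nu → zeta → eps ← delta → alpha — zeta:chain[blocks]; eps:collider[open]; delta:fork[blocks] ⇒ blocked
  2. nu → zeta → alpha — zeta:chain[blocks] ⇒ blocked
All paths are blocked; nu ⊥ alpha | {delta, eps, zeta} holds.

Yes — nu and alpha are d-separated given {delta, eps, zeta}.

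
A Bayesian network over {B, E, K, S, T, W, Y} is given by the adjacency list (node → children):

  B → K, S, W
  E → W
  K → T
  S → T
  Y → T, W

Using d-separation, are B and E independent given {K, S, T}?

Enumerating the 3 paths from B to E and testing each for blocking by {K, S, T}:
  1. B → K → T ← Y → W ← E — K:chain[blocks]; T:collider[open]; Y:fork[open]; W:collider[blocks] ⇒ blocked
  2. B → W ← E — W:collider[blocks] ⇒ blocked
  3. B → S → T ← Y → W ← E — S:chain[blocks]; T:collider[open]; Y:fork[open]; W:collider[blocks] ⇒ blocked
Every path is blocked, so B and E are d-separated given {K, S, T}.

Yes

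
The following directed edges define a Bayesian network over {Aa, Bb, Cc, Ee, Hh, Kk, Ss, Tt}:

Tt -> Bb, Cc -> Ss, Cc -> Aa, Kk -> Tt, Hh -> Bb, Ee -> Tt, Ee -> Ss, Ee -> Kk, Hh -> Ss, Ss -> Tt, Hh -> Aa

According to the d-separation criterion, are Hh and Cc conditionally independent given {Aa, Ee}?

No

5 paths connect Hh and Cc; each must be blocked for d-separation to hold:
  1. Hh → Bb ← Tt ← Ss ← Cc — Bb:collider[blocks]; Tt:chain[open]; Ss:chain[open] ⇒ blocked
  2. Hh → Bb ← Tt ← Ee → Ss ← Cc — Bb:collider[blocks]; Tt:chain[open]; Ee:fork[blocks]; Ss:collider[blocks] ⇒ blocked
  3. Hh → Bb ← Tt ← Kk ← Ee → Ss ← Cc — Bb:collider[blocks]; Tt:chain[open]; Kk:chain[open]; Ee:fork[blocks]; Ss:collider[blocks] ⇒ blocked
  4. Hh → Ss ← Cc — Ss:collider[blocks] ⇒ blocked
  5. Hh → Aa ← Cc — Aa:collider[open] ⇒ active
At least one path is unblocked, so d-separation fails.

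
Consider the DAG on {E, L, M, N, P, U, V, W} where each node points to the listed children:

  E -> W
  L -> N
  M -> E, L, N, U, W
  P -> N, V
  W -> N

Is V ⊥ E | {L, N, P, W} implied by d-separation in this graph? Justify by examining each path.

Yes

We examine all 6 paths between V and E:
Path 1: V ← P → N ← W ← E
  P is a fork here and P is conditioned on, so the path is blocked at P.
Path 2: V ← P → N ← W ← M → E
  P is a fork here and P is conditioned on, so the path is blocked at P.
Path 3: V ← P → N ← M → W ← E
  P is a fork here and P is conditioned on, so the path is blocked at P.
Path 4: V ← P → N ← M → E
  P is a fork here and P is conditioned on, so the path is blocked at P.
Path 5: V ← P → N ← L ← M → W ← E
  P is a fork here and P is conditioned on, so the path is blocked at P.
Path 6: V ← P → N ← L ← M → E
  P is a fork here and P is conditioned on, so the path is blocked at P.
Every path is blocked, so V and E are d-separated given {L, N, P, W}.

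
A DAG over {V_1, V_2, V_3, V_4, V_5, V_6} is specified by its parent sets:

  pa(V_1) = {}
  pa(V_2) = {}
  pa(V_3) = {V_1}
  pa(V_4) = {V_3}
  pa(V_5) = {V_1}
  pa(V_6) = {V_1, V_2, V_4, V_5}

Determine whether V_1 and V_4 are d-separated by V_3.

Yes — V_1 and V_4 are d-separated given {V_3}.

Enumerating the 3 paths from V_1 to V_4 and testing each for blocking by {V_3}:
  1. V_1 → V_3 → V_4 — V_3:chain[blocks] ⇒ blocked
  2. V_1 → V_6 ← V_4 — V_6:collider[blocks] ⇒ blocked
  3. V_1 → V_5 → V_6 ← V_4 — V_5:chain[open]; V_6:collider[blocks] ⇒ blocked
All paths are blocked; V_1 ⊥ V_4 | {V_3} holds.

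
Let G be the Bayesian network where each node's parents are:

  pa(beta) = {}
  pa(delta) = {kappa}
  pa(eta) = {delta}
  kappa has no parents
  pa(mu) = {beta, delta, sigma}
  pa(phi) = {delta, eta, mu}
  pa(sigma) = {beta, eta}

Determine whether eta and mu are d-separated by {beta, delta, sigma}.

Yes

Enumerating the 6 paths from eta to mu and testing each for blocking by {beta, delta, sigma}:
  1. eta ← delta → mu — delta:fork[blocks] ⇒ blocked
  2. eta ← delta → phi ← mu — delta:fork[blocks]; phi:collider[blocks] ⇒ blocked
  3. eta → phi ← delta → mu — phi:collider[blocks]; delta:fork[blocks] ⇒ blocked
  4. eta → phi ← mu — phi:collider[blocks] ⇒ blocked
  5. eta → sigma → mu — sigma:chain[blocks] ⇒ blocked
  6. eta → sigma ← beta → mu — sigma:collider[open]; beta:fork[blocks] ⇒ blocked
Every path is blocked, so eta and mu are d-separated given {beta, delta, sigma}.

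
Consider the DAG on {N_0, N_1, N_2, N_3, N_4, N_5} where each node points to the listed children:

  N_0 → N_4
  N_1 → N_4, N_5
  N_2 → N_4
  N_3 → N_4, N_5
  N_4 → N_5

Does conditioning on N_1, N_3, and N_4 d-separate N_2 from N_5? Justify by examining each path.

Yes

Enumerating the 3 paths from N_2 to N_5 and testing each for blocking by {N_1, N_3, N_4}:
Path 1: N_2 → N_4 → N_5
  N_4 is a chain here and N_4 is conditioned on, so the path is blocked at N_4.
Path 2: N_2 → N_4 ← N_1 → N_5
  N_1 is a fork here and N_1 is conditioned on, so the path is blocked at N_1.
Path 3: N_2 → N_4 ← N_3 → N_5
  N_3 is a fork here and N_3 is conditioned on, so the path is blocked at N_3.
Since every path is blocked, d-separation holds.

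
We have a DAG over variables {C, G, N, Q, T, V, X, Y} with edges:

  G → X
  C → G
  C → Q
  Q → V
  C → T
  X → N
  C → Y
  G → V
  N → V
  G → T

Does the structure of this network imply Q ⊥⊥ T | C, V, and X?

We examine all 6 paths between Q and T:
Path 1: Q → V ← N ← X ← G ← C → T
  X is a chain here and X is conditioned on, so the path is blocked at X.
Path 2: Q → V ← N ← X ← G → T
  X is a chain here and X is conditioned on, so the path is blocked at X.
Path 3: Q → V ← G ← C → T
  C is a fork here and C is conditioned on, so the path is blocked at C.
Path 4: Q → V ← G → T
  V is a collider and V is conditioned on, which opens it; G is a fork and G is not conditioned on — no node blocks this path, so it is active.
Path 5: Q ← C → T
  C is a fork here and C is conditioned on, so the path is blocked at C.
Path 6: Q ← C → G → T
  C is a fork here and C is conditioned on, so the path is blocked at C.
At least one path is unblocked, so d-separation fails.

No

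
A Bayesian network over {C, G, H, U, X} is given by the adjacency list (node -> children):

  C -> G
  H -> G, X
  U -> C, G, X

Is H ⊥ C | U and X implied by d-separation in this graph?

We examine all 4 paths between H and C:
Path 1: H → X ← U → C
  U is a fork here and U is conditioned on, so the path is blocked at U.
Path 2: H → X ← U → G ← C
  U is a fork here and U is conditioned on, so the path is blocked at U.
Path 3: H → G ← C
  G is a collider here and neither G nor any of its descendants is conditioned on, so the collider stays closed — the path is blocked at G.
Path 4: H → G ← U → C
  G is a collider here and neither G nor any of its descendants is conditioned on, so the collider stays closed — the path is blocked at G.
Every path is blocked, so H and C are d-separated given {U, X}.

Yes — H and C are d-separated given {U, X}.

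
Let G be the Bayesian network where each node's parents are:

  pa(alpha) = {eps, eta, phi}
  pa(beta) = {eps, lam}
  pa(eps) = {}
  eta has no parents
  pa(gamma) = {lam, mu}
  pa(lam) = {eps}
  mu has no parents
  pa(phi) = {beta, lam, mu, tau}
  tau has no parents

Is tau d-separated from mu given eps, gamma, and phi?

No — tau and mu are not d-separated given {eps, gamma, phi}.

We examine all 6 paths between tau and mu:
  1. tau → phi ← mu — phi:collider[open] ⇒ active
  2. tau → phi → alpha ← eps → lam → gamma ← mu — phi:chain[blocks]; alpha:collider[blocks]; eps:fork[blocks]; lam:chain[open]; gamma:collider[open] ⇒ blocked
  3. tau → phi → alpha ← eps → beta ← lam → gamma ← mu — phi:chain[blocks]; alpha:collider[blocks]; eps:fork[blocks]; beta:collider[open]; lam:fork[open]; gamma:collider[open] ⇒ blocked
  4. tau → phi ← lam → gamma ← mu — phi:collider[open]; lam:fork[open]; gamma:collider[open] ⇒ active
  5. tau → phi ← beta ← lam → gamma ← mu — phi:collider[open]; beta:chain[open]; lam:fork[open]; gamma:collider[open] ⇒ active
  6. tau → phi ← beta ← eps → lam → gamma ← mu — phi:collider[open]; beta:chain[open]; eps:fork[blocks]; lam:chain[open]; gamma:collider[open] ⇒ blocked
Because an active path exists, tau and mu are not d-separated.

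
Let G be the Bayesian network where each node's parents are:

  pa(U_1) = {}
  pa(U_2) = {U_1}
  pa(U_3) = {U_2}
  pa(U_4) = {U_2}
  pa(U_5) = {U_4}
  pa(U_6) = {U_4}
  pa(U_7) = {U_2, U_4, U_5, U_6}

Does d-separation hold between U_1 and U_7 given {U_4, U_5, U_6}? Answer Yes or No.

No

We examine all 4 paths between U_1 and U_7:
Path 1: U_1 → U_2 → U_7
  U_2 is a chain and U_2 is not conditioned on — no node blocks this path, so it is active.
Path 2: U_1 → U_2 → U_4 → U_5 → U_7
  U_4 is a chain here and U_4 is conditioned on, so the path is blocked at U_4.
Path 3: U_1 → U_2 → U_4 → U_7
  U_4 is a chain here and U_4 is conditioned on, so the path is blocked at U_4.
Path 4: U_1 → U_2 → U_4 → U_6 → U_7
  U_4 is a chain here and U_4 is conditioned on, so the path is blocked at U_4.
Since the path U_1 → U_2 → U_7 is active, U_1 and U_7 are not d-separated given {U_4, U_5, U_6}.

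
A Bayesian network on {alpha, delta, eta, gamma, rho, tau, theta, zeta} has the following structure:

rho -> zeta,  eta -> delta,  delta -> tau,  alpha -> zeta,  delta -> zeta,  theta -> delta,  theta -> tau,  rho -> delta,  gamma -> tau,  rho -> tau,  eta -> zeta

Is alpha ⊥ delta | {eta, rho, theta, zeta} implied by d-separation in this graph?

Enumerating the 5 paths from alpha to delta and testing each for blocking by {eta, rho, theta, zeta}:
Path 1: alpha → zeta ← rho → delta
  rho is a fork here and rho is conditioned on, so the path is blocked at rho.
Path 2: alpha → zeta ← rho → tau ← theta → delta
  rho is a fork here and rho is conditioned on, so the path is blocked at rho.
Path 3: alpha → zeta ← rho → tau ← delta
  rho is a fork here and rho is conditioned on, so the path is blocked at rho.
Path 4: alpha → zeta ← delta
  zeta is a collider and zeta is conditioned on, which opens it — no node blocks this path, so it is active.
Path 5: alpha → zeta ← eta → delta
  eta is a fork here and eta is conditioned on, so the path is blocked at eta.
Because an active path exists, alpha and delta are not d-separated.

No — alpha and delta are not d-separated given {eta, rho, theta, zeta}.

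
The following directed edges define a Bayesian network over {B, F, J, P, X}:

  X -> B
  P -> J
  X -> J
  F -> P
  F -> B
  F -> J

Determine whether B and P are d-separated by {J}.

No — B and P are not d-separated given {J}.

Enumerating the 4 paths from B to P and testing each for blocking by {J}:
Path 1: B ← F → P
  F is a fork and F is not conditioned on — no node blocks this path, so it is active.
Path 2: B ← F → J ← P
  F is a fork and F is not conditioned on; J is a collider and J is conditioned on, which opens it — no node blocks this path, so it is active.
Path 3: B ← X → J ← F → P
  X is a fork and X is not conditioned on; J is a collider and J is conditioned on, which opens it; F is a fork and F is not conditioned on — no node blocks this path, so it is active.
Path 4: B ← X → J ← P
  X is a fork and X is not conditioned on; J is a collider and J is conditioned on, which opens it — no node blocks this path, so it is active.
At least one path is unblocked, so d-separation fails.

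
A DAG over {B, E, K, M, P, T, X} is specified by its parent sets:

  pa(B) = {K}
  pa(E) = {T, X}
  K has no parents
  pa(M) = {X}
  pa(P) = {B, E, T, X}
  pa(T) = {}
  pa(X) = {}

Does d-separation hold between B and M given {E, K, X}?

Yes — B and M are d-separated given {E, K, X}.

3 paths connect B and M; each must be blocked for d-separation to hold:
Path 1: B → P ← E ← X → M
  P is a collider here and neither P nor any of its descendants is conditioned on, so the collider stays closed — the path is blocked at P.
Path 2: B → P ← X → M
  P is a collider here and neither P nor any of its descendants is conditioned on, so the collider stays closed — the path is blocked at P.
Path 3: B → P ← T → E ← X → M
  P is a collider here and neither P nor any of its descendants is conditioned on, so the collider stays closed — the path is blocked at P.
Every path is blocked, so B and M are d-separated given {E, K, X}.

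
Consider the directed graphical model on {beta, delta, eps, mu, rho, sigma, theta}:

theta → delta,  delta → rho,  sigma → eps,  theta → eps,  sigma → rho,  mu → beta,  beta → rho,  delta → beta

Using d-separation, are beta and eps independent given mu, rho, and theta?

No — beta and eps are not d-separated given {mu, rho, theta}.

There are 4 undirected paths between beta and eps; checking each against the conditioning set {mu, rho, theta}:
Path 1: beta → rho ← sigma → eps
  rho is a collider and rho is conditioned on, which opens it; sigma is a fork and sigma is not conditioned on — no node blocks this path, so it is active.
Path 2: beta → rho ← delta ← theta → eps
  theta is a fork here and theta is conditioned on, so the path is blocked at theta.
Path 3: beta ← delta ← theta → eps
  theta is a fork here and theta is conditioned on, so the path is blocked at theta.
Path 4: beta ← delta → rho ← sigma → eps
  delta is a fork and delta is not conditioned on; rho is a collider and rho is conditioned on, which opens it; sigma is a fork and sigma is not conditioned on — no node blocks this path, so it is active.
Because an active path exists, beta and eps are not d-separated.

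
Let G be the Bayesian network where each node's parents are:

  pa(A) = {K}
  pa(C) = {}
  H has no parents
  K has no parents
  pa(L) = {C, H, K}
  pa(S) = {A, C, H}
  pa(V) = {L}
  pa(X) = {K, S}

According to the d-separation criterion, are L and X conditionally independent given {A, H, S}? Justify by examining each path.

No

There are 6 undirected paths between L and X; checking each against the conditioning set {A, H, S}:
  1. L ← C → S → X — C:fork[open]; S:chain[blocks] ⇒ blocked
  2. L ← C → S ← A ← K → X — C:fork[open]; S:collider[open]; A:chain[blocks]; K:fork[open] ⇒ blocked
  3. L ← H → S → X — H:fork[blocks]; S:chain[blocks] ⇒ blocked
  4. L ← H → S ← A ← K → X — H:fork[blocks]; S:collider[open]; A:chain[blocks]; K:fork[open] ⇒ blocked
  5. L ← K → X — K:fork[open] ⇒ active
  6. L ← K → A → S → X — K:fork[open]; A:chain[blocks]; S:chain[blocks] ⇒ blocked
At least one path is unblocked, so d-separation fails.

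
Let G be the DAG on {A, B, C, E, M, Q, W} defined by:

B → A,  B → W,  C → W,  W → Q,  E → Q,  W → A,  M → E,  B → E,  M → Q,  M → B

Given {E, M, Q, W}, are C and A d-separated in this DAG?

We examine all 6 paths between C and A:
  1. C → W → A — W:chain[blocks] ⇒ blocked
  2. C → W ← B → A — W:collider[open]; B:fork[open] ⇒ active
  3. C → W → Q ← M → E ← B → A — W:chain[blocks]; Q:collider[open]; M:fork[blocks]; E:collider[open]; B:fork[open] ⇒ blocked
  4. C → W → Q ← M → B → A — W:chain[blocks]; Q:collider[open]; M:fork[blocks]; B:chain[open] ⇒ blocked
  5. C → W → Q ← E ← M → B → A — W:chain[blocks]; Q:collider[open]; E:chain[blocks]; M:fork[blocks]; B:chain[open] ⇒ blocked
  6. C → W → Q ← E ← B → A — W:chain[blocks]; Q:collider[open]; E:chain[blocks]; B:fork[open] ⇒ blocked
Because an active path exists, C and A are not d-separated.

No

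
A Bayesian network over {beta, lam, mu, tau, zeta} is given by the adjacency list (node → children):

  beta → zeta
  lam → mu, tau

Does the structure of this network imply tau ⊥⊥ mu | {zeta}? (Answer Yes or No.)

No

Only one path connects tau and mu:
Path 1: tau ← lam → mu
  lam is a fork and lam is not conditioned on — no node blocks this path, so it is active.
Because an active path exists, tau and mu are not d-separated.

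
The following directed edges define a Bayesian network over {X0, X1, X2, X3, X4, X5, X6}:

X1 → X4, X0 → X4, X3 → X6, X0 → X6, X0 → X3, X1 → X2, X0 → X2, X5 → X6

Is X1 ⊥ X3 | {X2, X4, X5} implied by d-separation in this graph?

There are 4 undirected paths between X1 and X3; checking each against the conditioning set {X2, X4, X5}:
Path 1: X1 → X4 ← X0 → X3
  X4 is a collider and X4 is conditioned on, which opens it; X0 is a fork and X0 is not conditioned on — no node blocks this path, so it is active.
Path 2: X1 → X4 ← X0 → X6 ← X3
  X6 is a collider here and neither X6 nor any of its descendants is conditioned on, so the collider stays closed — the path is blocked at X6.
Path 3: X1 → X2 ← X0 → X3
  X2 is a collider and X2 is conditioned on, which opens it; X0 is a fork and X0 is not conditioned on — no node blocks this path, so it is active.
Path 4: X1 → X2 ← X0 → X6 ← X3
  X6 is a collider here and neither X6 nor any of its descendants is conditioned on, so the collider stays closed — the path is blocked at X6.
At least one path is unblocked, so d-separation fails.

No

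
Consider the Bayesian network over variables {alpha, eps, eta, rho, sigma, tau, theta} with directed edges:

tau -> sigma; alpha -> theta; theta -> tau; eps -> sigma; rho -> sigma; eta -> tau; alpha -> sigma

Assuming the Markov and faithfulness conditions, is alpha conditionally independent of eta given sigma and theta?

There are 2 undirected paths between alpha and eta; checking each against the conditioning set {sigma, theta}:
Path 1: alpha → sigma ← tau ← eta
  sigma is a collider and sigma is conditioned on, which opens it; tau is a chain and tau is not conditioned on — no node blocks this path, so it is active.
Path 2: alpha → theta → tau ← eta
  theta is a chain here and theta is conditioned on, so the path is blocked at theta.
At least one path is unblocked, so d-separation fails.

No — alpha and eta are not d-separated given {sigma, theta}.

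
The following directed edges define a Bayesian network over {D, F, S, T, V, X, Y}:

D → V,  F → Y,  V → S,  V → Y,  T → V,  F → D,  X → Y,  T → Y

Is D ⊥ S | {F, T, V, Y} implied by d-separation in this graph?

Yes

Enumerating the 3 paths from D to S and testing each for blocking by {F, T, V, Y}:
Path 1: D ← F → Y ← T → V → S
  F is a fork here and F is conditioned on, so the path is blocked at F.
Path 2: D ← F → Y ← V → S
  F is a fork here and F is conditioned on, so the path is blocked at F.
Path 3: D → V → S
  V is a chain here and V is conditioned on, so the path is blocked at V.
Since every path is blocked, d-separation holds.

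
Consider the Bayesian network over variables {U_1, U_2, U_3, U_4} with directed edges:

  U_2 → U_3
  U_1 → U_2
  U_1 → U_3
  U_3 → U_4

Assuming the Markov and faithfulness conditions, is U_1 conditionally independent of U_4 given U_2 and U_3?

Yes

Enumerating the 2 paths from U_1 to U_4 and testing each for blocking by {U_2, U_3}:
  1. U_1 → U_2 → U_3 → U_4 — U_2:chain[blocks]; U_3:chain[blocks] ⇒ blocked
  2. U_1 → U_3 → U_4 — U_3:chain[blocks] ⇒ blocked
Since every path is blocked, d-separation holds.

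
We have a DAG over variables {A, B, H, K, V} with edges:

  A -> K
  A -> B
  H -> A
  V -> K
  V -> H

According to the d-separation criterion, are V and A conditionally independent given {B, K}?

2 paths connect V and A; each must be blocked for d-separation to hold:
Path 1: V → K ← A
  K is a collider and K is conditioned on, which opens it — no node blocks this path, so it is active.
Path 2: V → H → A
  H is a chain and H is not conditioned on — no node blocks this path, so it is active.
Because an active path exists, V and A are not d-separated.

No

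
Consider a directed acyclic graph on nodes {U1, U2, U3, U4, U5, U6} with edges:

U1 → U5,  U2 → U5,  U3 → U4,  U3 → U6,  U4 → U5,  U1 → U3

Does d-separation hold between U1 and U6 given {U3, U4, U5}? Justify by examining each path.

Yes

2 paths connect U1 and U6; each must be blocked for d-separation to hold:
Path 1: U1 → U5 ← U4 ← U3 → U6
  U4 is a chain here and U4 is conditioned on, so the path is blocked at U4.
Path 2: U1 → U3 → U6
  U3 is a chain here and U3 is conditioned on, so the path is blocked at U3.
Every path is blocked, so U1 and U6 are d-separated given {U3, U4, U5}.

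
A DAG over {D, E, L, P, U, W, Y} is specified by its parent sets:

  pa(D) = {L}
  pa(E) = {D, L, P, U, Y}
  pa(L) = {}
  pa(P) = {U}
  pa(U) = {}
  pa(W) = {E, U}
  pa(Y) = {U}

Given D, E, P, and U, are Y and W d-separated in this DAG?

We examine all 6 paths between Y and W:
Path 1: Y → E ← U → W
  U is a fork here and U is conditioned on, so the path is blocked at U.
Path 2: Y → E ← P ← U → W
  P is a chain here and P is conditioned on, so the path is blocked at P.
Path 3: Y → E → W
  E is a chain here and E is conditioned on, so the path is blocked at E.
Path 4: Y ← U → E → W
  U is a fork here and U is conditioned on, so the path is blocked at U.
Path 5: Y ← U → P → E → W
  U is a fork here and U is conditioned on, so the path is blocked at U.
Path 6: Y ← U → W
  U is a fork here and U is conditioned on, so the path is blocked at U.
Since every path is blocked, d-separation holds.

Yes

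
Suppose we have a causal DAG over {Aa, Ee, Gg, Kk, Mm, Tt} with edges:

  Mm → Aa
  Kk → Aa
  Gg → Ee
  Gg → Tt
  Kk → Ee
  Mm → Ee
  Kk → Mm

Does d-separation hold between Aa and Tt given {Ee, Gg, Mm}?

We examine all 4 paths between Aa and Tt:
Path 1: Aa ← Kk → Ee ← Gg → Tt
  Gg is a fork here and Gg is conditioned on, so the path is blocked at Gg.
Path 2: Aa ← Kk → Mm → Ee ← Gg → Tt
  Mm is a chain here and Mm is conditioned on, so the path is blocked at Mm.
Path 3: Aa ← Mm ← Kk → Ee ← Gg → Tt
  Mm is a chain here and Mm is conditioned on, so the path is blocked at Mm.
Path 4: Aa ← Mm → Ee ← Gg → Tt
  Mm is a fork here and Mm is conditioned on, so the path is blocked at Mm.
Every path is blocked, so Aa and Tt are d-separated given {Ee, Gg, Mm}.

Yes — Aa and Tt are d-separated given {Ee, Gg, Mm}.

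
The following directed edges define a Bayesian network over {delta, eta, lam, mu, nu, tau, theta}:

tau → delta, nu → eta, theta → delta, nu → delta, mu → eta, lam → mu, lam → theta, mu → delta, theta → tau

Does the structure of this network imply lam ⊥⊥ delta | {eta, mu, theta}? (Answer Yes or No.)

Yes

Enumerating the 4 paths from lam to delta and testing each for blocking by {eta, mu, theta}:
Path 1: lam → mu → eta ← nu → delta
  mu is a chain here and mu is conditioned on, so the path is blocked at mu.
Path 2: lam → mu → delta
  mu is a chain here and mu is conditioned on, so the path is blocked at mu.
Path 3: lam → theta → tau → delta
  theta is a chain here and theta is conditioned on, so the path is blocked at theta.
Path 4: lam → theta → delta
  theta is a chain here and theta is conditioned on, so the path is blocked at theta.
Every path is blocked, so lam and delta are d-separated given {eta, mu, theta}.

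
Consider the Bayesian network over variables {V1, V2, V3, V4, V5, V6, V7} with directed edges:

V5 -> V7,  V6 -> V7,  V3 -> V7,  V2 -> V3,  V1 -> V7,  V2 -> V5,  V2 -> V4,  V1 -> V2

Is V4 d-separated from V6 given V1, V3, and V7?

No

We examine all 3 paths between V4 and V6:
Path 1: V4 ← V2 → V3 → V7 ← V6
  V3 is a chain here and V3 is conditioned on, so the path is blocked at V3.
Path 2: V4 ← V2 → V5 → V7 ← V6
  V2 is a fork and V2 is not conditioned on; V5 is a chain and V5 is not conditioned on; V7 is a collider and V7 is conditioned on, which opens it — no node blocks this path, so it is active.
Path 3: V4 ← V2 ← V1 → V7 ← V6
  V1 is a fork here and V1 is conditioned on, so the path is blocked at V1.
Because an active path exists, V4 and V6 are not d-separated.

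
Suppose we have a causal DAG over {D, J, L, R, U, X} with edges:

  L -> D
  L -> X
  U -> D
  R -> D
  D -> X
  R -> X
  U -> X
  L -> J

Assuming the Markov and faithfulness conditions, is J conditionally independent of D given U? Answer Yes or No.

There are 4 undirected paths between J and D; checking each against the conditioning set {U}:
  1. J ← L → D — L:fork[open] ⇒ active
  2. J ← L → X ← D — L:fork[open]; X:collider[blocks] ⇒ blocked
  3. J ← L → X ← R → D — L:fork[open]; X:collider[blocks]; R:fork[open] ⇒ blocked
  4. J ← L → X ← U → D — L:fork[open]; X:collider[blocks]; U:fork[blocks] ⇒ blocked
Because an active path exists, J and D are not d-separated.

No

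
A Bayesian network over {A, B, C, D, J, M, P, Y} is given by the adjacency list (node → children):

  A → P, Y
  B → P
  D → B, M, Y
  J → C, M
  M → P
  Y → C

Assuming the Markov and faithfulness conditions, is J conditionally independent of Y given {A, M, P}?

No

There are 5 undirected paths between J and Y; checking each against the conditioning set {A, M, P}:
Path 1: J → M → P ← A → Y
  M is a chain here and M is conditioned on, so the path is blocked at M.
Path 2: J → M → P ← B ← D → Y
  M is a chain here and M is conditioned on, so the path is blocked at M.
Path 3: J → M ← D → B → P ← A → Y
  A is a fork here and A is conditioned on, so the path is blocked at A.
Path 4: J → M ← D → Y
  M is a collider and M is conditioned on, which opens it; D is a fork and D is not conditioned on — no node blocks this path, so it is active.
Path 5: J → C ← Y
  C is a collider here and neither C nor any of its descendants is conditioned on, so the collider stays closed — the path is blocked at C.
At least one path is unblocked, so d-separation fails.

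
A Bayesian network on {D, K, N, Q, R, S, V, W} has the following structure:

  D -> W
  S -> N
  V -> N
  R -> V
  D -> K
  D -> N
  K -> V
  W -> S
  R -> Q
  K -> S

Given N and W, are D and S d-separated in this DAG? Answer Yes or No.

No — D and S are not d-separated given {N, W}.

Enumerating the 5 paths from D to S and testing each for blocking by {N, W}:
  1. D → K → S — K:chain[open] ⇒ active
  2. D → K → V → N ← S — K:chain[open]; V:chain[open]; N:collider[open] ⇒ active
  3. D → W → S — W:chain[blocks] ⇒ blocked
  4. D → N ← S — N:collider[open] ⇒ active
  5. D → N ← V ← K → S — N:collider[open]; V:chain[open]; K:fork[open] ⇒ active
Because an active path exists, D and S are not d-separated.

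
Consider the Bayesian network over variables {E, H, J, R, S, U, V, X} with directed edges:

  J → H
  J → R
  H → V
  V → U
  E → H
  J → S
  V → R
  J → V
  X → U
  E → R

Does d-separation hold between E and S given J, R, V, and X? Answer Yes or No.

Yes

We examine all 6 paths between E and S:
Path 1: E → R ← J → S
  J is a fork here and J is conditioned on, so the path is blocked at J.
Path 2: E → R ← V ← J → S
  V is a chain here and V is conditioned on, so the path is blocked at V.
Path 3: E → R ← V ← H ← J → S
  V is a chain here and V is conditioned on, so the path is blocked at V.
Path 4: E → H ← J → S
  J is a fork here and J is conditioned on, so the path is blocked at J.
Path 5: E → H → V ← J → S
  J is a fork here and J is conditioned on, so the path is blocked at J.
Path 6: E → H → V → R ← J → S
  V is a chain here and V is conditioned on, so the path is blocked at V.
All paths are blocked; E ⊥ S | {J, R, V, X} holds.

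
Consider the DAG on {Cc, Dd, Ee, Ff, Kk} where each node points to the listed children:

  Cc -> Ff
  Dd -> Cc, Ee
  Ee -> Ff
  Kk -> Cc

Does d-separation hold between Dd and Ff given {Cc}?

No

Enumerating the 2 paths from Dd to Ff and testing each for blocking by {Cc}:
  1. Dd → Cc → Ff — Cc:chain[blocks] ⇒ blocked
  2. Dd → Ee → Ff — Ee:chain[open] ⇒ active
At least one path is unblocked, so d-separation fails.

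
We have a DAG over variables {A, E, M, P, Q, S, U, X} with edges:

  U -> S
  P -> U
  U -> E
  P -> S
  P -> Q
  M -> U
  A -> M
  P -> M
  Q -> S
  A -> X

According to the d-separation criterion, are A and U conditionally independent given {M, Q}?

No

4 paths connect A and U; each must be blocked for d-separation to hold:
Path 1: A → M → U
  M is a chain here and M is conditioned on, so the path is blocked at M.
Path 2: A → M ← P → U
  M is a collider and M is conditioned on, which opens it; P is a fork and P is not conditioned on — no node blocks this path, so it is active.
Path 3: A → M ← P → Q → S ← U
  Q is a chain here and Q is conditioned on, so the path is blocked at Q.
Path 4: A → M ← P → S ← U
  S is a collider here and neither S nor any of its descendants is conditioned on, so the collider stays closed — the path is blocked at S.
Because an active path exists, A and U are not d-separated.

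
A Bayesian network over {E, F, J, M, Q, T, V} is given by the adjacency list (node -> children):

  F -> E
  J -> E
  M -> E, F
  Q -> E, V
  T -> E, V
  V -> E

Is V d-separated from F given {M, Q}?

Yes — V and F are d-separated given {M, Q}.

There are 6 undirected paths between V and F; checking each against the conditioning set {M, Q}:
Path 1: V ← T → E ← F
  E is a collider here and neither E nor any of its descendants is conditioned on, so the collider stays closed — the path is blocked at E.
Path 2: V ← T → E ← M → F
  E is a collider here and neither E nor any of its descendants is conditioned on, so the collider stays closed — the path is blocked at E.
Path 3: V ← Q → E ← F
  Q is a fork here and Q is conditioned on, so the path is blocked at Q.
Path 4: V ← Q → E ← M → F
  Q is a fork here and Q is conditioned on, so the path is blocked at Q.
Path 5: V → E ← F
  E is a collider here and neither E nor any of its descendants is conditioned on, so the collider stays closed — the path is blocked at E.
Path 6: V → E ← M → F
  E is a collider here and neither E nor any of its descendants is conditioned on, so the collider stays closed — the path is blocked at E.
Every path is blocked, so V and F are d-separated given {M, Q}.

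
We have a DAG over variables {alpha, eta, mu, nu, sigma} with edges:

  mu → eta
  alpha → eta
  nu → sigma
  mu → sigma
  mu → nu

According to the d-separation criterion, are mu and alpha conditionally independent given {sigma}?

There is one path between mu and alpha:
Path 1: mu → eta ← alpha
  eta is a collider here and neither eta nor any of its descendants is conditioned on, so the collider stays closed — the path is blocked at eta.
All paths are blocked; mu ⊥ alpha | {sigma} holds.

Yes — mu and alpha are d-separated given {sigma}.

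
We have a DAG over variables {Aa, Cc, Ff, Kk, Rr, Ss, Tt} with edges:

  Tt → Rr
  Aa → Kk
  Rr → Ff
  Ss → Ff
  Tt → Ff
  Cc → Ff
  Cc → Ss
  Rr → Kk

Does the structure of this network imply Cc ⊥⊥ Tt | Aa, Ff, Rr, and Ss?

4 paths connect Cc and Tt; each must be blocked for d-separation to hold:
  1. Cc → Ss → Ff ← Tt — Ss:chain[blocks]; Ff:collider[open] ⇒ blocked
  2. Cc → Ss → Ff ← Rr ← Tt — Ss:chain[blocks]; Ff:collider[open]; Rr:chain[blocks] ⇒ blocked
  3. Cc → Ff ← Tt — Ff:collider[open] ⇒ active
  4. Cc → Ff ← Rr ← Tt — Ff:collider[open]; Rr:chain[blocks] ⇒ blocked
Because an active path exists, Cc and Tt are not d-separated.

No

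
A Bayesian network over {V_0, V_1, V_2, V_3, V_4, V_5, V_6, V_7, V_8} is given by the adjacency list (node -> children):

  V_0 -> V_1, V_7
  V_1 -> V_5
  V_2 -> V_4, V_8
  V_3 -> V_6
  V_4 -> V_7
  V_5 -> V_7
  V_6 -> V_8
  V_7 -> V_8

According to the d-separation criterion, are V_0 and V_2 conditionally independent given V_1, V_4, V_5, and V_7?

Enumerating the 4 paths from V_0 to V_2 and testing each for blocking by {V_1, V_4, V_5, V_7}:
Path 1: V_0 → V_7 → V_8 ← V_2
  V_7 is a chain here and V_7 is conditioned on, so the path is blocked at V_7.
Path 2: V_0 → V_7 ← V_4 ← V_2
  V_4 is a chain here and V_4 is conditioned on, so the path is blocked at V_4.
Path 3: V_0 → V_1 → V_5 → V_7 → V_8 ← V_2
  V_1 is a chain here and V_1 is conditioned on, so the path is blocked at V_1.
Path 4: V_0 → V_1 → V_5 → V_7 ← V_4 ← V_2
  V_1 is a chain here and V_1 is conditioned on, so the path is blocked at V_1.
Every path is blocked, so V_0 and V_2 are d-separated given {V_1, V_4, V_5, V_7}.

Yes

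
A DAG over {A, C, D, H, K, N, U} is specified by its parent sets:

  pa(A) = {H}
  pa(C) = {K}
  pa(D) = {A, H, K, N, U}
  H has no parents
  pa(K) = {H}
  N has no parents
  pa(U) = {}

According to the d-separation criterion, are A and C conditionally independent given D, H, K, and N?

Enumerating the 4 paths from A to C and testing each for blocking by {D, H, K, N}:
  1. A ← H → K → C — H:fork[blocks]; K:chain[blocks] ⇒ blocked
  2. A ← H → D ← K → C — H:fork[blocks]; D:collider[open]; K:fork[blocks] ⇒ blocked
  3. A → D ← H → K → C — D:collider[open]; H:fork[blocks]; K:chain[blocks] ⇒ blocked
  4. A → D ← K → C — D:collider[open]; K:fork[blocks] ⇒ blocked
Every path is blocked, so A and C are d-separated given {D, H, K, N}.

Yes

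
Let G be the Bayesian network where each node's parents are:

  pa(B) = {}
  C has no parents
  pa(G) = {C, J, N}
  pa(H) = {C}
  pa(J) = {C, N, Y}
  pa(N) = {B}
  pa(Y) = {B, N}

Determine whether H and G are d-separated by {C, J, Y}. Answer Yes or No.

Yes

Enumerating the 5 paths from H to G and testing each for blocking by {C, J, Y}:
  1. H ← C → J ← N → G — C:fork[blocks]; J:collider[open]; N:fork[open] ⇒ blocked
  2. H ← C → J ← Y ← B → N → G — C:fork[blocks]; J:collider[open]; Y:chain[blocks]; B:fork[open]; N:chain[open] ⇒ blocked
  3. H ← C → J ← Y ← N → G — C:fork[blocks]; J:collider[open]; Y:chain[blocks]; N:fork[open] ⇒ blocked
  4. H ← C → J → G — C:fork[blocks]; J:chain[blocks] ⇒ blocked
  5. H ← C → G — C:fork[blocks] ⇒ blocked
All paths are blocked; H ⊥ G | {C, J, Y} holds.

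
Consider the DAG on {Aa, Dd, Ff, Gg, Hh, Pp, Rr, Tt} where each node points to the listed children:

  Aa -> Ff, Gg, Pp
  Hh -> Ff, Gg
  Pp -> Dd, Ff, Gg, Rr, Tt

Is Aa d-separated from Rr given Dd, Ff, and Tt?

There are 5 undirected paths between Aa and Rr; checking each against the conditioning set {Dd, Ff, Tt}:
Path 1: Aa → Pp → Rr
  Pp is a chain and Pp is not conditioned on — no node blocks this path, so it is active.
Path 2: Aa → Ff ← Hh → Gg ← Pp → Rr
  Gg is a collider here and neither Gg nor any of its descendants is conditioned on, so the collider stays closed — the path is blocked at Gg.
Path 3: Aa → Ff ← Pp → Rr
  Ff is a collider and Ff is conditioned on, which opens it; Pp is a fork and Pp is not conditioned on — no node blocks this path, so it is active.
Path 4: Aa → Gg ← Hh → Ff ← Pp → Rr
  Gg is a collider here and neither Gg nor any of its descendants is conditioned on, so the collider stays closed — the path is blocked at Gg.
Path 5: Aa → Gg ← Pp → Rr
  Gg is a collider here and neither Gg nor any of its descendants is conditioned on, so the collider stays closed — the path is blocked at Gg.
Since the path Aa → Pp → Rr is active, Aa and Rr are not d-separated given {Dd, Ff, Tt}.

No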